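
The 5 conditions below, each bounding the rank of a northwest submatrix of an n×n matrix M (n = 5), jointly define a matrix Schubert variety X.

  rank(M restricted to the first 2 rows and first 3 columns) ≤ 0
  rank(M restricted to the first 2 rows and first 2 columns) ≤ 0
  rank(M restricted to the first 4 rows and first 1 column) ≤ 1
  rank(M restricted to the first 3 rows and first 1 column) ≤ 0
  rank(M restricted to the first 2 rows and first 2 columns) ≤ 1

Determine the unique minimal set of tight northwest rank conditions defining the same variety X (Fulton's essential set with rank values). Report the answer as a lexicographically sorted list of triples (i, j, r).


Reconstructing r_w from the 5 given conditions:

  0 0 0 1 1
  0 0 0 1 2
  0 1 1 2 3
  1 2 2 3 4
  1 2 3 4 5

reading off 1-entries of Δ²R: w = (4, 5, 2, 1, 3).

|D(w)|=7, |Ess(w)|=2:

[(2, 3, 0), (3, 1, 0)]


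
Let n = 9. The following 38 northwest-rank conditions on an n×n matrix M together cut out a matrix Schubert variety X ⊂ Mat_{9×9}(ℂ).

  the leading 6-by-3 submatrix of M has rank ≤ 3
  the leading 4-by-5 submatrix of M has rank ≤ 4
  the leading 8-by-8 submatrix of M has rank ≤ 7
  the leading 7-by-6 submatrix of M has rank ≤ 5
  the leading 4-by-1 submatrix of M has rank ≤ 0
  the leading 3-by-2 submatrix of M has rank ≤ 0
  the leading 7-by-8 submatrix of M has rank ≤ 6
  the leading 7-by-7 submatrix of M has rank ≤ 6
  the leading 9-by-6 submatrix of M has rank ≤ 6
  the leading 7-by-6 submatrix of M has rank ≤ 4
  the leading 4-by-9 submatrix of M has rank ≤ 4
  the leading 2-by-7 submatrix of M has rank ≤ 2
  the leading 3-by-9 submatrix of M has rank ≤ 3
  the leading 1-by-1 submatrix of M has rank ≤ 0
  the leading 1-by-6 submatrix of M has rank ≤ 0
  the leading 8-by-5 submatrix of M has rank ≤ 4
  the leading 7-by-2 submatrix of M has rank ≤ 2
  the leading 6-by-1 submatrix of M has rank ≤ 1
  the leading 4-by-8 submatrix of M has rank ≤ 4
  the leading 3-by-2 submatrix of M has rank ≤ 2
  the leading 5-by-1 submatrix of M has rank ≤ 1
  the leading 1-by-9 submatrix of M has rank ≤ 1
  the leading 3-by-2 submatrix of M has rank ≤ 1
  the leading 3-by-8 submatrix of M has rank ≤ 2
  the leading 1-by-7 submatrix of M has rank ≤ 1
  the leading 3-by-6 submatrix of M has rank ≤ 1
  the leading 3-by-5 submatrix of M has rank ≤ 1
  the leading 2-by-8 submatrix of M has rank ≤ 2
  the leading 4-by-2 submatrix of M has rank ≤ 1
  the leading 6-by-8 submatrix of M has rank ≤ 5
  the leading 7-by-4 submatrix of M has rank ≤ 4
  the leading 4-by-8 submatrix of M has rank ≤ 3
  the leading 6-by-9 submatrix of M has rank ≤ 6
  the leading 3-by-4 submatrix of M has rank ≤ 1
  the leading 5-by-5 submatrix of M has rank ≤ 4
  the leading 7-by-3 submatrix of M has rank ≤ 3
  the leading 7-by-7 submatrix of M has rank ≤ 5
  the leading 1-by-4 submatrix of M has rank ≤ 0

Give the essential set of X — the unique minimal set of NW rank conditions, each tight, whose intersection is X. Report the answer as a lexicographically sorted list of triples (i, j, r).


Propagating the 38 rank bounds to every northwest block:

  row 1: 0 0 0 0 0 0 1 1 1
  row 2: 0 0 1 1 1 1 2 2 2
  row 3: 0 0 1 1 1 1 2 2 3
  row 4: 0 1 2 2 2 2 3 3 4
  row 5: 1 2 3 3 3 3 4 4 5
  row 6: 1 2 3 4 4 4 5 5 6
  row 7: 1 2 3 4 4 4 5 6 7
  row 8: 1 2 3 4 4 5 6 7 8
  row 9: 1 2 3 4 5 6 7 8 9

second differences of R give the permutation w = (7, 3, 9, 2, 1, 4, 8, 6, 5).

|D(w)|=18, |Ess(w)|=7:

[(1, 6, 0), (3, 2, 0), (3, 6, 1), (3, 8, 2), (4, 1, 0), (7, 6, 4), (8, 5, 4)]


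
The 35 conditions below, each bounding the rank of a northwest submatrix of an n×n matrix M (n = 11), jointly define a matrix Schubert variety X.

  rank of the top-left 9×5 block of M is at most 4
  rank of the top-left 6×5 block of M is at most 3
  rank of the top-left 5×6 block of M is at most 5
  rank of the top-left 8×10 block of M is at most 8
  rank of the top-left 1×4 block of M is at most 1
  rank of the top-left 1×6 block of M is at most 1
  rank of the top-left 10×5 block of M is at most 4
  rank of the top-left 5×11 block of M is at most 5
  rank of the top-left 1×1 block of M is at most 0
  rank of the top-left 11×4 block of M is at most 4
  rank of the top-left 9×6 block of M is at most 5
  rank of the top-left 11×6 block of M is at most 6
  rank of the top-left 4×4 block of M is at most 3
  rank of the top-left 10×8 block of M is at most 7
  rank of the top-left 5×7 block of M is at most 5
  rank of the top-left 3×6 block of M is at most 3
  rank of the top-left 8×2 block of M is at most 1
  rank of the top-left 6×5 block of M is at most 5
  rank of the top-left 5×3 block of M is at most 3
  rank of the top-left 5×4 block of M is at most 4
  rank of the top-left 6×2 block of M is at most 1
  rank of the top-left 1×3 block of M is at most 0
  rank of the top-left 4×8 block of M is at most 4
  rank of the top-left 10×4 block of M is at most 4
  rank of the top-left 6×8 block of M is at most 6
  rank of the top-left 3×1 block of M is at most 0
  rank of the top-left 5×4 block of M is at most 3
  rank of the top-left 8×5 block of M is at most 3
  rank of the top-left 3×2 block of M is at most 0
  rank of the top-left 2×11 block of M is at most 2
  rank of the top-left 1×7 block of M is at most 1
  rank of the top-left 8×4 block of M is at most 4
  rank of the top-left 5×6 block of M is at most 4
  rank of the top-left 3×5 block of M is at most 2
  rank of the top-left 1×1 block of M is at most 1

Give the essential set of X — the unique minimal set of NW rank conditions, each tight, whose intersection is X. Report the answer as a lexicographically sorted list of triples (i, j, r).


Recovering R(i,j) via the rank-extension bound from the 35 conditions:

  row 1: 0 0 0 1 1 1 1 1 1 1 1
  row 2: 0 0 1 2 2 2 2 2 2 2 2
  row 3: 0 0 1 2 2 3 3 3 3 3 3
  row 4: 1 1 2 3 3 4 4 4 4 4 4
  row 5: 1 1 2 3 3 4 5 5 5 5 5
  row 6: 1 1 2 3 3 4 5 6 6 6 6
  row 7: 1 1 2 3 3 4 5 6 7 7 7
  row 8: 1 1 2 3 3 4 5 6 7 8 8
  row 9: 1 2 3 4 4 5 6 7 8 9 9
  row 10: 1 2 3 4 4 5 6 7 8 9 10
  row 11: 1 2 3 4 5 6 7 8 9 10 11

reading off 1-entries of Δ²R: w = (4, 3, 6, 1, 7, 8, 9, 10, 2, 11, 5).

Fulton essential set (6 of the 17 Rothe cells):

[(1, 3, 0), (3, 2, 0), (3, 5, 2), (8, 2, 1), (8, 5, 3), (10, 5, 4)]


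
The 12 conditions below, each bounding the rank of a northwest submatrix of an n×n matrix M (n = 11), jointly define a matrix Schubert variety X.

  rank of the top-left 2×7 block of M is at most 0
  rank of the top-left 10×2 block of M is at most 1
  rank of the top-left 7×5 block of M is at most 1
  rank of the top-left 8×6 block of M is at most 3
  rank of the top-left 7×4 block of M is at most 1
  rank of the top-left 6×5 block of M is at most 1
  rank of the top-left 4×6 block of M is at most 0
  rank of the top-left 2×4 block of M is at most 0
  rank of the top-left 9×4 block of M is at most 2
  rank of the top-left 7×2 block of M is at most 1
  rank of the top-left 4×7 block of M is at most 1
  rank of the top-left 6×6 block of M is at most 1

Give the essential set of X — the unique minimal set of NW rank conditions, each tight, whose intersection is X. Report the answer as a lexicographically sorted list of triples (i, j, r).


Computing R[i][j] = min implied NW-rank bound (n=11, 12 conditions):

  R[1]: 0  0  0  0  0  0  0  1  1  1  1
  R[2]: 0  0  0  0  0  0  0  1  2  2  2
  R[3]: 0  0  0  0  0  0  1  2  3  3  3
  R[4]: 0  0  0  0  0  0  1  2  3  4  4
  R[5]: 1  1  1  1  1  1  2  3  4  5  5
  R[6]: 1  1  1  1  1  1  2  3  4  5  6
  R[7]: 1  1  1  1  1  2  3  4  5  6  7
  R[8]: 1  1  2  2  2  3  4  5  6  7  8
  R[9]: 1  1  2  2  3  4  5  6  7  8  9
  R[10]: 1  1  2  3  4  5  6  7  8  9  10
  R[11]: 1  2  3  4  5  6  7  8  9  10  11

so w = (8, 9, 7, 10, 1, 11, 6, 3, 5, 4, 2).

6 SE-corners of the 39-cell Rothe diagram give Ess(w):

[(2, 7, 0), (4, 6, 0), (6, 6, 1), (7, 5, 1), (9, 4, 2), (10, 2, 1)]


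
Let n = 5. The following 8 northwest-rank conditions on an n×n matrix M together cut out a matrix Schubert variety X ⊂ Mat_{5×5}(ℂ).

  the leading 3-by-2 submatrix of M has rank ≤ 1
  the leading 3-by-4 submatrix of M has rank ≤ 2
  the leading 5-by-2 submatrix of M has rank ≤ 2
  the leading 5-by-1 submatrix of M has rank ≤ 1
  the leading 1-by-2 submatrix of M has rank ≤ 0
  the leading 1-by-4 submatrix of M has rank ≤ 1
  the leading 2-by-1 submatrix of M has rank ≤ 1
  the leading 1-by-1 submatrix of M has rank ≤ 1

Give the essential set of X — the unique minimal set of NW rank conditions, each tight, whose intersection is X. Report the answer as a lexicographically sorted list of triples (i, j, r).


Rank table r_w(5×5) implied by the 8 constraints:

  i=1: 0 | 0 | 1 | 1 | 1
  i=2: 1 | 1 | 2 | 2 | 2
  i=3: 1 | 1 | 2 | 2 | 3
  i=4: 1 | 2 | 3 | 3 | 4
  i=5: 1 | 2 | 3 | 4 | 5

reading off 1-entries of Δ²R: w = (3, 1, 5, 2, 4).

Rothe diagram D(w) (4 cells), 3 SE-corners (essential conditions):

[(1, 2, 0), (3, 2, 1), (3, 4, 2)]


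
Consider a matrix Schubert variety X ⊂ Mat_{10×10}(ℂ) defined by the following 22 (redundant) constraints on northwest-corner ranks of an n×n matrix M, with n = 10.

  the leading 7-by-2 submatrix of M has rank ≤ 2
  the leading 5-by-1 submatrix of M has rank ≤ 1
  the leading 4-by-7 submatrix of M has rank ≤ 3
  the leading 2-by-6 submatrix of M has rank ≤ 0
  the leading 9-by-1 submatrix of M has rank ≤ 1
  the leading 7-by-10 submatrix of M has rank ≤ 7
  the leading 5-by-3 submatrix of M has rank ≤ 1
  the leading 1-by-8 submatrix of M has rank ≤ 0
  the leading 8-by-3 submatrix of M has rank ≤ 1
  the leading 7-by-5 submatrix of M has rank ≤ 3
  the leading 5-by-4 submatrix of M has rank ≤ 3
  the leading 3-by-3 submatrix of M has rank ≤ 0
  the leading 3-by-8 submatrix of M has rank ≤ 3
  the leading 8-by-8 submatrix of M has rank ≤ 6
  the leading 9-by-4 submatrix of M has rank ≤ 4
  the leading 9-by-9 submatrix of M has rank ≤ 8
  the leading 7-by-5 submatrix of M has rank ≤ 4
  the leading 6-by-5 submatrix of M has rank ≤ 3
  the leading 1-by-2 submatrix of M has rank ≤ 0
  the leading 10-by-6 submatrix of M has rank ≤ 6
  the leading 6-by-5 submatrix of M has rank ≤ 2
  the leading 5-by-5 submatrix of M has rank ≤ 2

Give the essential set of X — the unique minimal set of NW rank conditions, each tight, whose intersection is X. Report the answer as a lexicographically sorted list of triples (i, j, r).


Recovering R(i,j) via the rank-extension bound from the 22 conditions:

  row 1: 0 | 0 | 0 | 0 | 0 | 0 | 0 | 0 | 1 | 1
  row 2: 0 | 0 | 0 | 0 | 0 | 0 | 1 | 1 | 2 | 2
  row 3: 0 | 0 | 0 | 1 | 1 | 1 | 2 | 2 | 3 | 3
  row 4: 1 | 1 | 1 | 2 | 2 | 2 | 3 | 3 | 4 | 4
  row 5: 1 | 1 | 1 | 2 | 2 | 3 | 4 | 4 | 5 | 5
  row 6: 1 | 1 | 1 | 2 | 2 | 3 | 4 | 5 | 6 | 6
  row 7: 1 | 1 | 1 | 2 | 3 | 4 | 5 | 6 | 7 | 7
  row 8: 1 | 1 | 1 | 2 | 3 | 4 | 5 | 6 | 7 | 8
  row 9: 1 | 2 | 2 | 3 | 4 | 5 | 6 | 7 | 8 | 9
  row 10: 1 | 2 | 3 | 4 | 5 | 6 | 7 | 8 | 9 | 10

so w = (9, 7, 4, 1, 6, 8, 5, 10, 2, 3).

ℓ(w)=27; the 5 essential cells (i,j,r):

[(1, 8, 0), (2, 6, 0), (3, 3, 0), (6, 5, 2), (8, 3, 1)]


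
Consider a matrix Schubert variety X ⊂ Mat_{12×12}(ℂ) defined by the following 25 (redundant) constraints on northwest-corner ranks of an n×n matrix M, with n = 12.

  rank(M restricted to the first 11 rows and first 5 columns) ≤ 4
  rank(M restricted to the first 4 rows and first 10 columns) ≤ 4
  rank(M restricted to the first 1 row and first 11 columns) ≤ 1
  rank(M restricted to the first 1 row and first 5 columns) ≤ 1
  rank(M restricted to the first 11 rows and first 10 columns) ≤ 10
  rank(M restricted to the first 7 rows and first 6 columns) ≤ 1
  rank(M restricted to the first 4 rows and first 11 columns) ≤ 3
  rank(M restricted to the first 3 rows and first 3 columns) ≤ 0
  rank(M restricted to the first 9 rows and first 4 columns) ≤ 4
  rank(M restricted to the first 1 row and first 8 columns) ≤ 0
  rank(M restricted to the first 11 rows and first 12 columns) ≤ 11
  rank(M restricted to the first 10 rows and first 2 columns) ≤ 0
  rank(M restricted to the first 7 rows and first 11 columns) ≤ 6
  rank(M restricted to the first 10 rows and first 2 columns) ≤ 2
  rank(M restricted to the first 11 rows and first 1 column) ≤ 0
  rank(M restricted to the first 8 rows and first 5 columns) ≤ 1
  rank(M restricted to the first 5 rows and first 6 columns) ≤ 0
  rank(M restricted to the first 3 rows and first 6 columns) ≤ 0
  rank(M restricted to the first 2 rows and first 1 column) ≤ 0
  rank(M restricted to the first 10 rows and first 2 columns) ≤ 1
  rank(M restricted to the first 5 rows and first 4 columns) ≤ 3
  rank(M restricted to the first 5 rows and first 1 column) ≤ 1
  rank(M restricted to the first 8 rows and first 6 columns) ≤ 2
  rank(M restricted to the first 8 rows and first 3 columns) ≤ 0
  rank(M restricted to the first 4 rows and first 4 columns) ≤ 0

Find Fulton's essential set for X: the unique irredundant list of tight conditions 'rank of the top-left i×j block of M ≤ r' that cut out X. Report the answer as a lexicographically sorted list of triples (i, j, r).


Reconstructing r_w from the 25 given conditions:

  i=1: 0 | 0 | 0 | 0 | 0 | 0 | 0 | 0 | 1 | 1 | 1 | 1
  i=2: 0 | 0 | 0 | 0 | 0 | 0 | 1 | 1 | 2 | 2 | 2 | 2
  i=3: 0 | 0 | 0 | 0 | 0 | 0 | 1 | 2 | 3 | 3 | 3 | 3
  i=4: 0 | 0 | 0 | 0 | 0 | 0 | 1 | 2 | 3 | 3 | 3 | 4
  i=5: 0 | 0 | 0 | 0 | 0 | 0 | 1 | 2 | 3 | 4 | 4 | 5
  i=6: 0 | 0 | 0 | 1 | 1 | 1 | 2 | 3 | 4 | 5 | 5 | 6
  i=7: 0 | 0 | 0 | 1 | 1 | 1 | 2 | 3 | 4 | 5 | 6 | 7
  i=8: 0 | 0 | 0 | 1 | 1 | 2 | 3 | 4 | 5 | 6 | 7 | 8
  i=9: 0 | 0 | 1 | 2 | 2 | 3 | 4 | 5 | 6 | 7 | 8 | 9
  i=10: 0 | 0 | 1 | 2 | 3 | 4 | 5 | 6 | 7 | 8 | 9 | 10
  i=11: 0 | 1 | 2 | 3 | 4 | 5 | 6 | 7 | 8 | 9 | 10 | 11
  i=12: 1 | 2 | 3 | 4 | 5 | 6 | 7 | 8 | 9 | 10 | 11 | 12

hence w(1..12) = (9, 7, 8, 12, 10, 4, 11, 6, 3, 5, 2, 1).

Rothe diagram D(w) (51 cells), 8 SE-corners (essential conditions):

[(1, 8, 0), (4, 11, 3), (5, 6, 0), (7, 6, 1), (8, 3, 0), (8, 5, 1), (10, 2, 0), (11, 1, 0)]


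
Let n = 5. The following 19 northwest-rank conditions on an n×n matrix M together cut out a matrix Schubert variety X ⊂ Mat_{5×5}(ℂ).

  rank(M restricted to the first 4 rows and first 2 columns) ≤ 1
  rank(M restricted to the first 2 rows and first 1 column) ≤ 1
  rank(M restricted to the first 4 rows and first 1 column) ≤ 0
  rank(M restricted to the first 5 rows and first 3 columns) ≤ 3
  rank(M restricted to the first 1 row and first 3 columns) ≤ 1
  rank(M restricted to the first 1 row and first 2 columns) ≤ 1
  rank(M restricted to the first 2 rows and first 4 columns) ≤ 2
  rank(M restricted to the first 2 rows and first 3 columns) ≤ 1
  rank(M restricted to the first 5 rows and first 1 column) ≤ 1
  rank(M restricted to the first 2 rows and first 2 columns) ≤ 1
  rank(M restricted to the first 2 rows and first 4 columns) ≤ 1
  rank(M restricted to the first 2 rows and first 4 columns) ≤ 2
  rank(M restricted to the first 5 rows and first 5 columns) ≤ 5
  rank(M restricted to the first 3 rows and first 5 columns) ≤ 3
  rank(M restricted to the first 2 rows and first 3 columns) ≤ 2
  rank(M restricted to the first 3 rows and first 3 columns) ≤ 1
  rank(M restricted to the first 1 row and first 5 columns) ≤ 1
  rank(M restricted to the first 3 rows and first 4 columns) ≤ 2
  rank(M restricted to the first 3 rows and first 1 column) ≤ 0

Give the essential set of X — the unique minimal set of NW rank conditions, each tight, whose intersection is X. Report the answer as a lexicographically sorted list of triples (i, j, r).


Reconstructing r_w from the 19 given conditions:

  i=1: 0 1 1 1 1
  i=2: 0 1 1 1 2
  i=3: 0 1 1 2 3
  i=4: 0 1 2 3 4
  i=5: 1 2 3 4 5

second differences of R give the permutation w = (2, 5, 4, 3, 1).

|D(w)|=7, |Ess(w)|=3:

[(2, 4, 1), (3, 3, 1), (4, 1, 0)]


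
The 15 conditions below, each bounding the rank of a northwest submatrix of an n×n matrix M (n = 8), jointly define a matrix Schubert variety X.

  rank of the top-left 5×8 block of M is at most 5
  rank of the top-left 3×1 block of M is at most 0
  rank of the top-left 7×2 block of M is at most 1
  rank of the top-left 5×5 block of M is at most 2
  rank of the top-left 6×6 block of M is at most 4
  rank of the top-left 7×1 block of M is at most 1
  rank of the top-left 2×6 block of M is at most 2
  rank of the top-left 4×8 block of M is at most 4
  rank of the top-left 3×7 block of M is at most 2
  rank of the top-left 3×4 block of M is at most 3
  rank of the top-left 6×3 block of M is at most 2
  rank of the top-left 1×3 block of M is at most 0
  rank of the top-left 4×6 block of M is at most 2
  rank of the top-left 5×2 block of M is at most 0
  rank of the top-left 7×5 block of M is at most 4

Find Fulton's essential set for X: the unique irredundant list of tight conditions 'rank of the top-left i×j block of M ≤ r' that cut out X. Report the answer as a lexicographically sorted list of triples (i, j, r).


Computing R[i][j] = min implied NW-rank bound (n=8, 15 conditions):

  i=1: 0  0  0  1  1  1  1  1
  i=2: 0  0  1  2  2  2  2  2
  i=3: 0  0  1  2  2  2  2  3
  i=4: 0  0  1  2  2  2  3  4
  i=5: 0  0  1  2  2  3  4  5
  i=6: 1  1  2  3  3  4  5  6
  i=7: 1  1  2  3  4  5  6  7
  i=8: 1  2  3  4  5  6  7  8

hence w(1..8) = (4, 3, 8, 7, 6, 1, 5, 2).

ℓ(w)=18; the 6 essential cells (i,j,r):

[(1, 3, 0), (3, 7, 2), (4, 6, 2), (5, 2, 0), (5, 5, 2), (7, 2, 1)]


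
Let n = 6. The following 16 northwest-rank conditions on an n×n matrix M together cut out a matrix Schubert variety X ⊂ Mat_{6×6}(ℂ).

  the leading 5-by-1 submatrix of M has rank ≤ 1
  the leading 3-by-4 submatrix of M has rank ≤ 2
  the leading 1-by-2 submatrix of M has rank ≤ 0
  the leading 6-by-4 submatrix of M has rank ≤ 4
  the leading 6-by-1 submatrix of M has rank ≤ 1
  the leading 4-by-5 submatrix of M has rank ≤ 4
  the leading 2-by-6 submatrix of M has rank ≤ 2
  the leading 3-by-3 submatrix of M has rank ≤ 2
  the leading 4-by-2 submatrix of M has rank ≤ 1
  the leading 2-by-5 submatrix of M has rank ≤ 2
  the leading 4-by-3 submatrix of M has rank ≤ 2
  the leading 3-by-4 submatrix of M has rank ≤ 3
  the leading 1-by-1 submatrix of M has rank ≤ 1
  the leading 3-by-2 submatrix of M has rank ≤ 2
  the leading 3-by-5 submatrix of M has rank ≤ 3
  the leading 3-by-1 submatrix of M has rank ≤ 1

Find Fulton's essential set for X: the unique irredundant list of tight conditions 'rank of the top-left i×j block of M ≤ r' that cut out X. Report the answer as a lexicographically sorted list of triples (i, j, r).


The tightest implied rank at each (i,j), from the 16 conditions:

  row 1: 0 0 1 1 1 1
  row 2: 1 1 2 2 2 2
  row 3: 1 1 2 2 3 3
  row 4: 1 1 2 3 4 4
  row 5: 1 2 3 4 5 5
  row 6: 1 2 3 4 5 6

giving w = (3, 1, 5, 4, 2, 6) via Δ²R.

3 SE-corners of the 5-cell Rothe diagram give Ess(w):

[(1, 2, 0), (3, 4, 2), (4, 2, 1)]


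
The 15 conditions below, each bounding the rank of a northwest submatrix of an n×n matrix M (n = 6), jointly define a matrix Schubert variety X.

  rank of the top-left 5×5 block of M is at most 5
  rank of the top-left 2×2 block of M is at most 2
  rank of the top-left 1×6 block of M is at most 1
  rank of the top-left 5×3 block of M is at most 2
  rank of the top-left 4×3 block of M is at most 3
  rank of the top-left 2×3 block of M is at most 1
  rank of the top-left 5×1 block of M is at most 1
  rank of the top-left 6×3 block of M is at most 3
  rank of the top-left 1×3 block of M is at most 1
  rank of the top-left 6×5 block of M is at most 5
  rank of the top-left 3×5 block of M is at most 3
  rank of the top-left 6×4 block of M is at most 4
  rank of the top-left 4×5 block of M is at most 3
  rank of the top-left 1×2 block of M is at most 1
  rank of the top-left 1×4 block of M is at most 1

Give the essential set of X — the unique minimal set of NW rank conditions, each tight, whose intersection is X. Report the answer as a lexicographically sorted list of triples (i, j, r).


The tightest implied rank at each (i,j), from the 15 conditions:

  row 1: 1 | 1 | 1 | 1 | 1 | 1
  row 2: 1 | 1 | 1 | 2 | 2 | 2
  row 3: 1 | 2 | 2 | 3 | 3 | 3
  row 4: 1 | 2 | 2 | 3 | 3 | 4
  row 5: 1 | 2 | 2 | 3 | 4 | 5
  row 6: 1 | 2 | 3 | 4 | 5 | 6

giving w = (1, 4, 2, 6, 5, 3) via Δ²R.

Fulton essential set (3 of the 5 Rothe cells):

[(2, 3, 1), (4, 5, 3), (5, 3, 2)]


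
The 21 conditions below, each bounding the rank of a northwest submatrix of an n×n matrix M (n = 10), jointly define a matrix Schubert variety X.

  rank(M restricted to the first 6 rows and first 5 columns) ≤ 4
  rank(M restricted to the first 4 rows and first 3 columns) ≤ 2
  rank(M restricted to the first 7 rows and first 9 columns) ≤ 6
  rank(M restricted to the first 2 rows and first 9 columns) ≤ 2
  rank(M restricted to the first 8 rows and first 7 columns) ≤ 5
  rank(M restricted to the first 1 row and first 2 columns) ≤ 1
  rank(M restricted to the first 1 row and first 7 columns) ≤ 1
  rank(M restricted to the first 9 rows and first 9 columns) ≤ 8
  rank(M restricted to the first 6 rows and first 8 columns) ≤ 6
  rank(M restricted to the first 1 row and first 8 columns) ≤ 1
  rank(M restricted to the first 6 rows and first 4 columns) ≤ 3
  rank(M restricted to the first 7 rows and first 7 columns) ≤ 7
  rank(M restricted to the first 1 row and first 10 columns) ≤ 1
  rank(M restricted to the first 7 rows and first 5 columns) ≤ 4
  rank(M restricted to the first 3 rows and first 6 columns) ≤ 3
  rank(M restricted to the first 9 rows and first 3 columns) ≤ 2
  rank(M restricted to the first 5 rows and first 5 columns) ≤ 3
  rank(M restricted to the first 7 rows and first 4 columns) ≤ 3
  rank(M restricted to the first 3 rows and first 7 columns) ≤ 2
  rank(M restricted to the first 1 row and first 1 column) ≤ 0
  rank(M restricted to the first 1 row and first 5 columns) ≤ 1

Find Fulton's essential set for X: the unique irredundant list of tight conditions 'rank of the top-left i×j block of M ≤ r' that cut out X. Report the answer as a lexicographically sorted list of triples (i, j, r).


Recovering R(i,j) via the rank-extension bound from the 21 conditions:

  R[1]: 0 | 1 | 1 | 1 | 1 | 1 | 1 | 1 | 1 | 1
  R[2]: 1 | 2 | 2 | 2 | 2 | 2 | 2 | 2 | 2 | 2
  R[3]: 1 | 2 | 2 | 2 | 2 | 2 | 2 | 3 | 3 | 3
  R[4]: 1 | 2 | 2 | 3 | 3 | 3 | 3 | 4 | 4 | 4
  R[5]: 1 | 2 | 2 | 3 | 3 | 4 | 4 | 5 | 5 | 5
  R[6]: 1 | 2 | 2 | 3 | 4 | 5 | 5 | 6 | 6 | 6
  R[7]: 1 | 2 | 2 | 3 | 4 | 5 | 5 | 6 | 6 | 7
  R[8]: 1 | 2 | 2 | 3 | 4 | 5 | 5 | 6 | 7 | 8
  R[9]: 1 | 2 | 2 | 3 | 4 | 5 | 6 | 7 | 8 | 9
  R[10]: 1 | 2 | 3 | 4 | 5 | 6 | 7 | 8 | 9 | 10

the unique w with this rank table is (2, 1, 8, 4, 6, 5, 10, 9, 7, 3).

Rothe diagram D(w) (16 cells), 6 SE-corners (essential conditions):

[(1, 1, 0), (3, 7, 2), (5, 5, 3), (7, 9, 6), (8, 7, 5), (9, 3, 2)]


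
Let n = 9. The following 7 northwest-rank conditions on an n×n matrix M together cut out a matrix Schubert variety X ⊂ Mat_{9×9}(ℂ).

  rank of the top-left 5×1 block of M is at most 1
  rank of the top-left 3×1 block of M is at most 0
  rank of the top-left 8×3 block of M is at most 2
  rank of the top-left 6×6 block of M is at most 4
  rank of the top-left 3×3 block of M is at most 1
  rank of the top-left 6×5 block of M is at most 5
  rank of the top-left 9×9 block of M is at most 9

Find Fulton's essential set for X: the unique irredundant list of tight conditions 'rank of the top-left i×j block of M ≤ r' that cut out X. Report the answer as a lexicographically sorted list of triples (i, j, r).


Reconstructing r_w from the 7 given conditions:

  i=1: 0 1 1 1 1 1 1 1 1
  i=2: 0 1 1 2 2 2 2 2 2
  i=3: 0 1 1 2 3 3 3 3 3
  i=4: 1 2 2 3 4 4 4 4 4
  i=5: 1 2 2 3 4 4 5 5 5
  i=6: 1 2 2 3 4 4 5 6 6
  i=7: 1 2 2 3 4 5 6 7 7
  i=8: 1 2 2 3 4 5 6 7 8
  i=9: 1 2 3 4 5 6 7 8 9

so w = (2, 4, 5, 1, 7, 8, 6, 9, 3).

|D(w)|=11, |Ess(w)|=4:

[(3, 1, 0), (3, 3, 1), (6, 6, 4), (8, 3, 2)]


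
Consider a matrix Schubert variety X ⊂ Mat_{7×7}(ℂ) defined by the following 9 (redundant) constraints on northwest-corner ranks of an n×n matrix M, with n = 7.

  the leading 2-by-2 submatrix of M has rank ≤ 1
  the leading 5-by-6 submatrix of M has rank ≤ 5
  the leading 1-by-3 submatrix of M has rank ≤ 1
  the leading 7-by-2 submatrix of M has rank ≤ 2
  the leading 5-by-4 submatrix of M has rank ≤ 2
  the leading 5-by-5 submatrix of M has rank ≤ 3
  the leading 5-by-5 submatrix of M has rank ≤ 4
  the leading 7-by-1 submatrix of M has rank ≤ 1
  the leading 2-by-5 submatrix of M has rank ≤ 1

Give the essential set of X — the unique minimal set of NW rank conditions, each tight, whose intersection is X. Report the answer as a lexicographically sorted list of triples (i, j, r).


Reconstructing r_w from the 9 given conditions:

  row 1: 1 1 1 1 1 1 1
  row 2: 1 1 1 1 1 2 2
  row 3: 1 2 2 2 2 3 3
  row 4: 1 2 2 2 3 4 4
  row 5: 1 2 2 2 3 4 5
  row 6: 1 2 3 3 4 5 6
  row 7: 1 2 3 4 5 6 7

hence w(1..7) = (1, 6, 2, 5, 7, 3, 4).

ℓ(w)=8; the 2 essential cells (i,j,r):

[(2, 5, 1), (5, 4, 2)]


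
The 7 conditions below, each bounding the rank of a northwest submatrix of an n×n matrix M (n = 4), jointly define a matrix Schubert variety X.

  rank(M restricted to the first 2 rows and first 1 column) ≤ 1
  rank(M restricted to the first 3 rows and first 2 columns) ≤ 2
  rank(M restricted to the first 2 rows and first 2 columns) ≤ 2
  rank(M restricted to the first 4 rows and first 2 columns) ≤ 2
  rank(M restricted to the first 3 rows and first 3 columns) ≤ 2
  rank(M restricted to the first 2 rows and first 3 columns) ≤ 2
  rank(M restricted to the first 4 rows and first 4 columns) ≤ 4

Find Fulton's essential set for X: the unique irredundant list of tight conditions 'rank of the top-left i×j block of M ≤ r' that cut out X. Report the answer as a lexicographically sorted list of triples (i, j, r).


Computing R[i][j] = min implied NW-rank bound (n=4, 7 conditions):

  R[1]: 1 | 1 | 1 | 1
  R[2]: 1 | 2 | 2 | 2
  R[3]: 1 | 2 | 2 | 3
  R[4]: 1 | 2 | 3 | 4

reading off 1-entries of Δ²R: w = (1, 2, 4, 3).

D(w) has 1 cell with 1 SE-corner; essential set:

[(3, 3, 2)]


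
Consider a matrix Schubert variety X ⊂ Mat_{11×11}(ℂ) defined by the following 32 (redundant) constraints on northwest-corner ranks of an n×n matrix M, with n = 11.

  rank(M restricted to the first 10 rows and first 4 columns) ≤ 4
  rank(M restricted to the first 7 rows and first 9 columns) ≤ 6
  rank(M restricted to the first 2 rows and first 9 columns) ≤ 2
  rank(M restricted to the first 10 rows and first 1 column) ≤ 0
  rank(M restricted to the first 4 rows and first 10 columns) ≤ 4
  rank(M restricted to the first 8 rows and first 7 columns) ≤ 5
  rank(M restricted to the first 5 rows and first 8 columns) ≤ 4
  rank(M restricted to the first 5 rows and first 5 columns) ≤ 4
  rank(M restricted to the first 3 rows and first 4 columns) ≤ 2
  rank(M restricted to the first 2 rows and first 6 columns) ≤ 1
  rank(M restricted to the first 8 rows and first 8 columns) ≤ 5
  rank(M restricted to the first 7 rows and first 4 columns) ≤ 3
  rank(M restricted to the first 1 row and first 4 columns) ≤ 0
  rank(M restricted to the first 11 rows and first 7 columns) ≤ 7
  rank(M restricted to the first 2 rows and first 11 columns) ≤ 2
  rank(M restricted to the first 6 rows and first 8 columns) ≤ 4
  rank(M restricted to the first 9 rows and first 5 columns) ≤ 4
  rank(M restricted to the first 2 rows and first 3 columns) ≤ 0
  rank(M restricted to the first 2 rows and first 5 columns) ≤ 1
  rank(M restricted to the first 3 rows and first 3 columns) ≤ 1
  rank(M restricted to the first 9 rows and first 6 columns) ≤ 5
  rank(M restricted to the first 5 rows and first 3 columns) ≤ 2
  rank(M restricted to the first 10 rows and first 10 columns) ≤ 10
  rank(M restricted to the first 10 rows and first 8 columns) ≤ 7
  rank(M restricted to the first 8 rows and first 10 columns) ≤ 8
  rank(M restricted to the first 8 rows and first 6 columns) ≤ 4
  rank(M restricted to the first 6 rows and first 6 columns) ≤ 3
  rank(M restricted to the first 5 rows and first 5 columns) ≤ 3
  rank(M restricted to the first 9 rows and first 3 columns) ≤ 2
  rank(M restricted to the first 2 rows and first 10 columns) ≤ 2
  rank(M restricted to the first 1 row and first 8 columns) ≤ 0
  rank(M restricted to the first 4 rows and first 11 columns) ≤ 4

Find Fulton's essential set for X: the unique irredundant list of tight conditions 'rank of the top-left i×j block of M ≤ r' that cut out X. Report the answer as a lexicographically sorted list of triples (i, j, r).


The tightest implied rank at each (i,j), from the 32 conditions:

  R[1]: 0, 0, 0, 0, 0, 0, 0, 0, 1, 1, 1
  R[2]: 0, 0, 0, 1, 1, 1, 1, 1, 2, 2, 2
  R[3]: 0, 1, 1, 2, 2, 2, 2, 2, 3, 3, 3
  R[4]: 0, 1, 2, 3, 3, 3, 3, 3, 4, 4, 4
  R[5]: 0, 1, 2, 3, 3, 3, 4, 4, 5, 5, 5
  R[6]: 0, 1, 2, 3, 3, 3, 4, 4, 5, 6, 6
  R[7]: 0, 1, 2, 3, 4, 4, 5, 5, 6, 7, 7
  R[8]: 0, 1, 2, 3, 4, 4, 5, 5, 6, 7, 8
  R[9]: 0, 1, 2, 3, 4, 5, 6, 6, 7, 8, 9
  R[10]: 0, 1, 2, 3, 4, 5, 6, 7, 8, 9, 10
  R[11]: 1, 2, 3, 4, 5, 6, 7, 8, 9, 10, 11

so w = (9, 4, 2, 3, 7, 10, 5, 11, 6, 8, 1).

7 SE-corners of the 26-cell Rothe diagram give Ess(w):

[(1, 8, 0), (2, 3, 0), (6, 6, 3), (6, 8, 4), (8, 6, 4), (8, 8, 5), (10, 1, 0)]


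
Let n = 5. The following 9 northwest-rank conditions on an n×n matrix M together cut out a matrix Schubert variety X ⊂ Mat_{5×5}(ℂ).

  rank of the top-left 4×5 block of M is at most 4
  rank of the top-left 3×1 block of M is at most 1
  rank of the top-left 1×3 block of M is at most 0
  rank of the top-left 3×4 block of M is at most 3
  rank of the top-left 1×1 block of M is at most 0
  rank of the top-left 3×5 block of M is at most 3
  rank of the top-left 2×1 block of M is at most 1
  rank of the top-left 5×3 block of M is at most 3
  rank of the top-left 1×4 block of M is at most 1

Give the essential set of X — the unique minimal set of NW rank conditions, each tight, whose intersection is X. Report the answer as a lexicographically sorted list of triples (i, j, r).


Propagating the 9 rank bounds to every northwest block:

  i=1: 0  0  0  1  1
  i=2: 1  1  1  2  2
  i=3: 1  2  2  3  3
  i=4: 1  2  3  4  4
  i=5: 1  2  3  4  5

reading off 1-entries of Δ²R: w = (4, 1, 2, 3, 5).

|D(w)|=3, |Ess(w)|=1:

[(1, 3, 0)]


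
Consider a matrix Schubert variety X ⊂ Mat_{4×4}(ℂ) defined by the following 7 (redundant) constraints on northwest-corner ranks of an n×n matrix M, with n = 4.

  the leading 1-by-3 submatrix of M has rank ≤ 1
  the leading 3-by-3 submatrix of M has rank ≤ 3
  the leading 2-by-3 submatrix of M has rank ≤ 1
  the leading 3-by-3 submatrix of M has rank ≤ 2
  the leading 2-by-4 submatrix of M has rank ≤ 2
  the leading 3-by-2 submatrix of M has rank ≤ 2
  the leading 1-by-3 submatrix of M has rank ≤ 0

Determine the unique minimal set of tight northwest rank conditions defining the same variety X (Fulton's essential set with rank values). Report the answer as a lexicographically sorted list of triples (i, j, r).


Reconstructing r_w from the 7 given conditions:

  R[1]: 0 | 0 | 0 | 1
  R[2]: 1 | 1 | 1 | 2
  R[3]: 1 | 2 | 2 | 3
  R[4]: 1 | 2 | 3 | 4

the unique w with this rank table is (4, 1, 2, 3).

1 SE-corner of the 3-cell Rothe diagram gives Ess(w):

[(1, 3, 0)]


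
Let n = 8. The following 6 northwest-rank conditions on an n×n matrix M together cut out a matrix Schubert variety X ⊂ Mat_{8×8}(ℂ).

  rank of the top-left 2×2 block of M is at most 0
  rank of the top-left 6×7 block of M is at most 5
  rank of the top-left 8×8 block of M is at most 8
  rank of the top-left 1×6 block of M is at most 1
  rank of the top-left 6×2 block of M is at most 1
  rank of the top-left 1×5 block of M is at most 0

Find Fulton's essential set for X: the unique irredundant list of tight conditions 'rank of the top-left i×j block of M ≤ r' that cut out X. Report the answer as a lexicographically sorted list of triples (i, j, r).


Propagating the 6 rank bounds to every northwest block:

  0 | 0 | 0 | 0 | 0 | 1 | 1 | 1
  0 | 0 | 1 | 1 | 1 | 2 | 2 | 2
  1 | 1 | 2 | 2 | 2 | 3 | 3 | 3
  1 | 1 | 2 | 3 | 3 | 4 | 4 | 4
  1 | 1 | 2 | 3 | 4 | 5 | 5 | 5
  1 | 1 | 2 | 3 | 4 | 5 | 5 | 6
  1 | 2 | 3 | 4 | 5 | 6 | 6 | 7
  1 | 2 | 3 | 4 | 5 | 6 | 7 | 8

the unique w with this rank table is (6, 3, 1, 4, 5, 8, 2, 7).

Rothe diagram D(w) (11 cells), 4 SE-corners (essential conditions):

[(1, 5, 0), (2, 2, 0), (6, 2, 1), (6, 7, 5)]


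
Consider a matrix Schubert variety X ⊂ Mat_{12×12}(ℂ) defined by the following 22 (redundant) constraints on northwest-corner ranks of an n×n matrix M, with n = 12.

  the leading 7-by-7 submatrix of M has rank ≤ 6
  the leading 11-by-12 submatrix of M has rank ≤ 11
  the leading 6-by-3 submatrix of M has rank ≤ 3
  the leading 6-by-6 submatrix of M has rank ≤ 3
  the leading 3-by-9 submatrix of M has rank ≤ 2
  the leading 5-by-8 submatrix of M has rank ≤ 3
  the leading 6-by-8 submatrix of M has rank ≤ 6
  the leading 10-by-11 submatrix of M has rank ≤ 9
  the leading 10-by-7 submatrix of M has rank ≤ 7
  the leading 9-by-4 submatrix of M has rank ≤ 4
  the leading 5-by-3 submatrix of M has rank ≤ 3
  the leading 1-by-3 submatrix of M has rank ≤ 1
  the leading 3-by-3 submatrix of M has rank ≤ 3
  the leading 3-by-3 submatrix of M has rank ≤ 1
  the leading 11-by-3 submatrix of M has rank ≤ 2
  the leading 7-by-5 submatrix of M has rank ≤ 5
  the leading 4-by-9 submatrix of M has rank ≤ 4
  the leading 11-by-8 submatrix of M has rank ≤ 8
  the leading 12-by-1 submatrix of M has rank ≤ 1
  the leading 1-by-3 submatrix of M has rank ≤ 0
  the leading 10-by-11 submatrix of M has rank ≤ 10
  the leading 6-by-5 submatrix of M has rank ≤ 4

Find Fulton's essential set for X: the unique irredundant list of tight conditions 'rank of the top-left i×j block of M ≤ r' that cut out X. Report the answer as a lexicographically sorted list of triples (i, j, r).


Computing R[i][j] = min implied NW-rank bound (n=12, 22 conditions):

  row 1: 0 0 0 1 1 1 1 1 1 1 1 1
  row 2: 1 1 1 2 2 2 2 2 2 2 2 2
  row 3: 1 1 1 2 2 2 2 2 2 3 3 3
  row 4: 1 2 2 3 3 3 3 3 3 4 4 4
  row 5: 1 2 2 3 3 3 3 3 4 5 5 5
  row 6: 1 2 2 3 3 3 4 4 5 6 6 6
  row 7: 1 2 2 3 4 4 5 5 6 7 7 7
  row 8: 1 2 2 3 4 5 6 6 7 8 8 8
  row 9: 1 2 2 3 4 5 6 7 8 9 9 9
  row 10: 1 2 2 3 4 5 6 7 8 9 9 10
  row 11: 1 2 2 3 4 5 6 7 8 9 10 11
  row 12: 1 2 3 4 5 6 7 8 9 10 11 12

hence w(1..12) = (4, 1, 10, 2, 9, 7, 5, 6, 8, 12, 11, 3).

Fulton essential set (7 of the 24 Rothe cells):

[(1, 3, 0), (3, 3, 1), (3, 9, 2), (5, 8, 3), (6, 6, 3), (10, 11, 9), (11, 3, 2)]


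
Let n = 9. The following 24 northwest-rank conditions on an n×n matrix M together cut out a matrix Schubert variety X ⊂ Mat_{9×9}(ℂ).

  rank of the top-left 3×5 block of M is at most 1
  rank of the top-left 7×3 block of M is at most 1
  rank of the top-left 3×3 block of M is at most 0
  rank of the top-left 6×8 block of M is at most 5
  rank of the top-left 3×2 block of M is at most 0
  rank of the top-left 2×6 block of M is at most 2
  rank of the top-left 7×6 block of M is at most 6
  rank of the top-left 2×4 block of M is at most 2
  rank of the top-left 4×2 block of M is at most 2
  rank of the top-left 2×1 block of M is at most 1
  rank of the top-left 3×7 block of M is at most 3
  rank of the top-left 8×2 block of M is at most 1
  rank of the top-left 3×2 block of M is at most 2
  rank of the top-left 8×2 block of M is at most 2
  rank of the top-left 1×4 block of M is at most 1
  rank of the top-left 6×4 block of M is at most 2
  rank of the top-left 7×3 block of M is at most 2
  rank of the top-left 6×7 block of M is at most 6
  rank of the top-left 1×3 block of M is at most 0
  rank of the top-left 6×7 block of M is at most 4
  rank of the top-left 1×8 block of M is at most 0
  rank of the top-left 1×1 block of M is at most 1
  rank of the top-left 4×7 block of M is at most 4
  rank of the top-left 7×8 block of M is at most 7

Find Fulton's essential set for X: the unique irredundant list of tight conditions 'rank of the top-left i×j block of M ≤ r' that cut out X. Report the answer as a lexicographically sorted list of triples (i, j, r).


Reconstructing r_w from the 24 given conditions:

  row 1: 0  0  0  0  0  0  0  0  1
  row 2: 0  0  0  1  1  1  1  1  2
  row 3: 0  0  0  1  1  2  2  2  3
  row 4: 1  1  1  2  2  3  3  3  4
  row 5: 1  1  1  2  3  4  4  4  5
  row 6: 1  1  1  2  3  4  4  5  6
  row 7: 1  1  1  2  3  4  5  6  7
  row 8: 1  1  2  3  4  5  6  7  8
  row 9: 1  2  3  4  5  6  7  8  9

second differences of R give the permutation w = (9, 4, 6, 1, 5, 8, 7, 3, 2).

Fulton essential set (6 of the 23 Rothe cells):

[(1, 8, 0), (3, 3, 0), (3, 5, 1), (6, 7, 4), (7, 3, 1), (8, 2, 1)]


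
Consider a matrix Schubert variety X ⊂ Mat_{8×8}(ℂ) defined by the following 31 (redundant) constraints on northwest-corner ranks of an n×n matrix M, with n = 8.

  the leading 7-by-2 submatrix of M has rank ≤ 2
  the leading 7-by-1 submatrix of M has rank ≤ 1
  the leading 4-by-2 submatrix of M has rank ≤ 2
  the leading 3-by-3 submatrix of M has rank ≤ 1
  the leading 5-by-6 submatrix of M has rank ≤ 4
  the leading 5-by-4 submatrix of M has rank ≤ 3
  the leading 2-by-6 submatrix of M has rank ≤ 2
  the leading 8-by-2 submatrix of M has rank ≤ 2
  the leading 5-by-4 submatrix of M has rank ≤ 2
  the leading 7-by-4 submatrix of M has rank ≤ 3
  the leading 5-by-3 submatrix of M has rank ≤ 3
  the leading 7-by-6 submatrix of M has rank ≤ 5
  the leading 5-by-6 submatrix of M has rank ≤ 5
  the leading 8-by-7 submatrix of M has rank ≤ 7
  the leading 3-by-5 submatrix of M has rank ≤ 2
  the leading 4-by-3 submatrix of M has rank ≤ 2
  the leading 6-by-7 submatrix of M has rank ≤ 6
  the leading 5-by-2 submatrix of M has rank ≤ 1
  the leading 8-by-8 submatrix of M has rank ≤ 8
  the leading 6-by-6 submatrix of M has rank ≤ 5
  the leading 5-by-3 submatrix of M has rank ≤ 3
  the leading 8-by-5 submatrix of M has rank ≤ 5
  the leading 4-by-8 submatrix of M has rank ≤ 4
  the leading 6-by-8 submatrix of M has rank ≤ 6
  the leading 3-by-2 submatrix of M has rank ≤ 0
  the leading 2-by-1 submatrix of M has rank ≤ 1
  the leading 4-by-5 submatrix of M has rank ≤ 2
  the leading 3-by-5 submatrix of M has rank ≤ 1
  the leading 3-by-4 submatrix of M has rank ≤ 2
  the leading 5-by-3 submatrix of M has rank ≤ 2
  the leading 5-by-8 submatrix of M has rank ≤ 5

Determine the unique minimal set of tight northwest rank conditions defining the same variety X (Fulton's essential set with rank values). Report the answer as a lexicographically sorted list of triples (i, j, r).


Reconstructing r_w from the 31 given conditions:

  0  0  1  1  1  1  1  1
  0  0  1  1  1  2  2  2
  0  0  1  1  1  2  3  3
  1  1  2  2  2  3  4  4
  1  1  2  2  3  4  5  5
  1  2  3  3  4  5  6  6
  1  2  3  3  4  5  6  7
  1  2  3  4  5  6  7  8

hence w(1..8) = (3, 6, 7, 1, 5, 2, 8, 4).

Rothe diagram D(w) (13 cells), 5 SE-corners (essential conditions):

[(3, 2, 0), (3, 5, 1), (5, 2, 1), (5, 4, 2), (7, 4, 3)]


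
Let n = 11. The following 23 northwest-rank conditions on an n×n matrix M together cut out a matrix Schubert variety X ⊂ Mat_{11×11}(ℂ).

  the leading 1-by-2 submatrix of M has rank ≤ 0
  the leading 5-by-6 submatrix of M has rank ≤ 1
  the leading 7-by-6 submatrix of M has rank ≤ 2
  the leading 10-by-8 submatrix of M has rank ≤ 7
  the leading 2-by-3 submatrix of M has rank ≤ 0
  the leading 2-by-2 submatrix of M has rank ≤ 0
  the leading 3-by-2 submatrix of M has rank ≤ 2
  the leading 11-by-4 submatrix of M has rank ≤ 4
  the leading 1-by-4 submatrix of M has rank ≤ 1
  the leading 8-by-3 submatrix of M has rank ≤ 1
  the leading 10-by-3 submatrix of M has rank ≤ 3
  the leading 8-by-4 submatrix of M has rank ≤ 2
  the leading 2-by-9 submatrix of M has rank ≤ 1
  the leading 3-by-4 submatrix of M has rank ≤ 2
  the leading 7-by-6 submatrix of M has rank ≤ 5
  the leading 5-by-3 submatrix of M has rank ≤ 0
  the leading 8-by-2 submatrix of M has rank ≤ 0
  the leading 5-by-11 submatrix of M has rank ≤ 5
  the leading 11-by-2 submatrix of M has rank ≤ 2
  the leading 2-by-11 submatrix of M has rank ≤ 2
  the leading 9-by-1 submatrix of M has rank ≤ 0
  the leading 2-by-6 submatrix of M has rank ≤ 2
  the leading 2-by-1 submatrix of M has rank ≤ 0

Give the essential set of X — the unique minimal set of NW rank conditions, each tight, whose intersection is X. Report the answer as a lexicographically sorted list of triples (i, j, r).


The tightest implied rank at each (i,j), from the 23 conditions:

  row 1: 0 | 0 | 0 | 1 | 1 | 1 | 1 | 1 | 1 | 1 | 1
  row 2: 0 | 0 | 0 | 1 | 1 | 1 | 1 | 1 | 1 | 2 | 2
  row 3: 0 | 0 | 0 | 1 | 1 | 1 | 2 | 2 | 2 | 3 | 3
  row 4: 0 | 0 | 0 | 1 | 1 | 1 | 2 | 3 | 3 | 4 | 4
  row 5: 0 | 0 | 0 | 1 | 1 | 1 | 2 | 3 | 4 | 5 | 5
  row 6: 0 | 0 | 1 | 2 | 2 | 2 | 3 | 4 | 5 | 6 | 6
  row 7: 0 | 0 | 1 | 2 | 2 | 2 | 3 | 4 | 5 | 6 | 7
  row 8: 0 | 0 | 1 | 2 | 3 | 3 | 4 | 5 | 6 | 7 | 8
  row 9: 0 | 1 | 2 | 3 | 4 | 4 | 5 | 6 | 7 | 8 | 9
  row 10: 1 | 2 | 3 | 4 | 5 | 5 | 6 | 7 | 8 | 9 | 10
  row 11: 1 | 2 | 3 | 4 | 5 | 6 | 7 | 8 | 9 | 10 | 11

the unique w with this rank table is (4, 10, 7, 8, 9, 3, 11, 5, 2, 1, 6).

D(w) has 35 cells with 6 SE-corners; essential set:

[(2, 9, 1), (5, 3, 0), (5, 6, 1), (7, 6, 2), (8, 2, 0), (9, 1, 0)]
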